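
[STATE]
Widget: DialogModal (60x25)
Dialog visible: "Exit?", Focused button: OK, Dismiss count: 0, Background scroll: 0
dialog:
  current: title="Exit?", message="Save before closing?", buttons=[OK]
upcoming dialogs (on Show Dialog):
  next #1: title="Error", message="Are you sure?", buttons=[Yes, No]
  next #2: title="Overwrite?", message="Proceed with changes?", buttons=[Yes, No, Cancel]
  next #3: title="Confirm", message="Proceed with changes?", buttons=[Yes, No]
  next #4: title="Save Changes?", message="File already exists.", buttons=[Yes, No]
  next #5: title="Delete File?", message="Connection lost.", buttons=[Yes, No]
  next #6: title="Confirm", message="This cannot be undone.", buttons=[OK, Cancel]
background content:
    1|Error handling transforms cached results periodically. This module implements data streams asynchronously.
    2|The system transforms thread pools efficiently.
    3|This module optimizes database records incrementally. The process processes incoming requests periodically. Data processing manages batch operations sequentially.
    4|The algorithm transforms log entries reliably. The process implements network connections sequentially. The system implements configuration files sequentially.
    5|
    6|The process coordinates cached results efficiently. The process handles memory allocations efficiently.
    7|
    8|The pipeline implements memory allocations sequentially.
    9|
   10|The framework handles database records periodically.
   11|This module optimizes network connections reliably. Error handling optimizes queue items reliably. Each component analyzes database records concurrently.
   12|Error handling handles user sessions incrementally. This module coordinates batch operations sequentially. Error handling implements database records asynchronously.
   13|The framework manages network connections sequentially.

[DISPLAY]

Error handling transforms cached results periodically. This 
The system transforms thread pools efficiently.             
This module optimizes database records incrementally. The pr
The algorithm transforms log entries reliably. The process i
                                                            
The process coordinates cached results efficiently. The proc
                                                            
The pipeline implements memory allocations sequentially.    
                                                            
The framework handles database records periodically.        
This module optimi┌──────────────────────┐reliably. Error ha
Error handling han│        Exit?         │mentally. This mod
The framework mana│ Save before closing? │sequentially.     
                  │         [OK]         │                  
                  └──────────────────────┘                  
                                                            
                                                            
                                                            
                                                            
                                                            
                                                            
                                                            
                                                            
                                                            
                                                            


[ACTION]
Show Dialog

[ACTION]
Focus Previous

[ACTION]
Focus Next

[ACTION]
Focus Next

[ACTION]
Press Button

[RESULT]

Error handling transforms cached results periodically. This 
The system transforms thread pools efficiently.             
This module optimizes database records incrementally. The pr
The algorithm transforms log entries reliably. The process i
                                                            
The process coordinates cached results efficiently. The proc
                                                            
The pipeline implements memory allocations sequentially.    
                                                            
The framework handles database records periodically.        
This module optimizes network connections reliably. Error ha
Error handling handles user sessions incrementally. This mod
The framework manages network connections sequentially.     
                                                            
                                                            
                                                            
                                                            
                                                            
                                                            
                                                            
                                                            
                                                            
                                                            
                                                            
                                                            


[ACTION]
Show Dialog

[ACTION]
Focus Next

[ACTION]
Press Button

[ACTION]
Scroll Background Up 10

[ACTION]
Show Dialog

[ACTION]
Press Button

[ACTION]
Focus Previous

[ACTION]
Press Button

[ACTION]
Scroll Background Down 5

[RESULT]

The process coordinates cached results efficiently. The proc
                                                            
The pipeline implements memory allocations sequentially.    
                                                            
The framework handles database records periodically.        
This module optimizes network connections reliably. Error ha
Error handling handles user sessions incrementally. This mod
The framework manages network connections sequentially.     
                                                            
                                                            
                                                            
                                                            
                                                            
                                                            
                                                            
                                                            
                                                            
                                                            
                                                            
                                                            
                                                            
                                                            
                                                            
                                                            
                                                            


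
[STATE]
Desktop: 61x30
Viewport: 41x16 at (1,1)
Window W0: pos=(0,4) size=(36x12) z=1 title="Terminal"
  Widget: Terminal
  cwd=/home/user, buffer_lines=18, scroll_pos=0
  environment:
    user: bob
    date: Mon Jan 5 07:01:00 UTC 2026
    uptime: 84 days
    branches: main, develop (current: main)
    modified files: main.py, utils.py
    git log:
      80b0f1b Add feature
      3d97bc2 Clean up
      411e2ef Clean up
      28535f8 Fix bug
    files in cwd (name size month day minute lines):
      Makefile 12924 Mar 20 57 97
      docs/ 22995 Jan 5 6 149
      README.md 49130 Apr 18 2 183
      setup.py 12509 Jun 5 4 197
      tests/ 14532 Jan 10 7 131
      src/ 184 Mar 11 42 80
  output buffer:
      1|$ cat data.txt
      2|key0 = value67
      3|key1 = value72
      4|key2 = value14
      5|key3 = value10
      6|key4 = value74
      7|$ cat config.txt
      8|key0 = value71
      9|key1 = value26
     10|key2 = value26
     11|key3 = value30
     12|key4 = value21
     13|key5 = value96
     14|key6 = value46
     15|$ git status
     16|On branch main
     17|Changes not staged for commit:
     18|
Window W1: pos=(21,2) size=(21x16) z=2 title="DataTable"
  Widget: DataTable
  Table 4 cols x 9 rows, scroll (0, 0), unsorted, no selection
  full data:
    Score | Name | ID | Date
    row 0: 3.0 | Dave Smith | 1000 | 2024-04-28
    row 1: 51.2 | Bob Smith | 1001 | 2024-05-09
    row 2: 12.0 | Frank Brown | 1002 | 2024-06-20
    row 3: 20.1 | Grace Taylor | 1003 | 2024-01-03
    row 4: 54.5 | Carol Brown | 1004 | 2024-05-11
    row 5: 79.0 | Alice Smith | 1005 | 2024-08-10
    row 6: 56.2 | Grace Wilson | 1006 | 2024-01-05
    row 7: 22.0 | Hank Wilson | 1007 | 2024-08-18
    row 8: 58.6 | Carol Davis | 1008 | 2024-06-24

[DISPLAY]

                                         
                    ┏━━━━━━━━━━━━━━━━━━━┓
                    ┃ DataTable         ┃
━━━━━━━━━━━━━━━━━━━━┠───────────────────┨
 Terminal           ┃Score│Name        │┃
────────────────────┃─────┼────────────┼┃
$ cat data.txt      ┃3.0  │Dave Smith  │┃
key0 = value67      ┃51.2 │Bob Smith   │┃
key1 = value72      ┃12.0 │Frank Brown │┃
key2 = value14      ┃20.1 │Grace Taylor│┃
key3 = value10      ┃54.5 │Carol Brown │┃
key4 = value74      ┃79.0 │Alice Smith │┃
$ cat config.txt    ┃56.2 │Grace Wilson│┃
key0 = value71      ┃22.0 │Hank Wilson │┃
━━━━━━━━━━━━━━━━━━━━┃58.6 │Carol Davis │┃
                    ┃                   ┃


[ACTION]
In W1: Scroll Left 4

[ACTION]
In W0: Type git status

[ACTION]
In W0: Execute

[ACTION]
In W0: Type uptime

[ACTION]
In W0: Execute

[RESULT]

                                         
                    ┏━━━━━━━━━━━━━━━━━━━┓
                    ┃ DataTable         ┃
━━━━━━━━━━━━━━━━━━━━┠───────────────────┨
 Terminal           ┃Score│Name        │┃
────────────────────┃─────┼────────────┼┃
On branch main      ┃3.0  │Dave Smith  │┃
Changes not staged f┃51.2 │Bob Smith   │┃
                    ┃12.0 │Frank Brown │┃
        modified:   ┃20.1 │Grace Taylor│┃
        modified:   ┃54.5 │Carol Brown │┃
$ uptime            ┃79.0 │Alice Smith │┃
 10:00  up 84 days  ┃56.2 │Grace Wilson│┃
$ █                 ┃22.0 │Hank Wilson │┃
━━━━━━━━━━━━━━━━━━━━┃58.6 │Carol Davis │┃
                    ┃                   ┃


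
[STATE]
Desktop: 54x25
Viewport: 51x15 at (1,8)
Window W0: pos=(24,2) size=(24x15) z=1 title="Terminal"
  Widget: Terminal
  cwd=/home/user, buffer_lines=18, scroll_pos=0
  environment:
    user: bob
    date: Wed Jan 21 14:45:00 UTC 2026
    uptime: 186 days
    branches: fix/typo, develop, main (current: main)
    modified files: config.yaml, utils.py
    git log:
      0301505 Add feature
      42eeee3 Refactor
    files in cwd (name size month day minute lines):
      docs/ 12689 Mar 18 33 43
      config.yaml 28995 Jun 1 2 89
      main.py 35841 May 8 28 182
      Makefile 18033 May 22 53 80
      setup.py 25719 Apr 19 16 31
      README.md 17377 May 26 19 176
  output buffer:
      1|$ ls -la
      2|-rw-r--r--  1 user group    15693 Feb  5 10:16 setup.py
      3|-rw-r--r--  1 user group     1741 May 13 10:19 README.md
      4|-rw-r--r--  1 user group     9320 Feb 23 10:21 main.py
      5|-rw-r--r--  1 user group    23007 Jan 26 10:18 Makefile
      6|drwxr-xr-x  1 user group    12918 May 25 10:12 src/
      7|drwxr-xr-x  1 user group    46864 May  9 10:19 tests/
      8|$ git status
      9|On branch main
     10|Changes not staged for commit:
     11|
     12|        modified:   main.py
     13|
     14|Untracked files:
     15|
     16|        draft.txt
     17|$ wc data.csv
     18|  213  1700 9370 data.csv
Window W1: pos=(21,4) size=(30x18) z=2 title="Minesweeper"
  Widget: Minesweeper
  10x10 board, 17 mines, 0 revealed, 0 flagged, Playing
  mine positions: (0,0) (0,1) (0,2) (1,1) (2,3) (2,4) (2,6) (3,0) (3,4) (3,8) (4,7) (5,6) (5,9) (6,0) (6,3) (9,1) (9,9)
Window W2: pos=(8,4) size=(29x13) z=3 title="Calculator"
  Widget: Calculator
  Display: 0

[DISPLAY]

       ┃┌───┬───┬───┬───┐          ┃             ┃ 
       ┃│ 7 │ 8 │ 9 │ ÷ │          ┃             ┃ 
       ┃├───┼───┼───┼───┤          ┃             ┃ 
       ┃│ 4 │ 5 │ 6 │ × │          ┃             ┃ 
       ┃├───┼───┼───┼───┤          ┃             ┃ 
       ┃│ 1 │ 2 │ 3 │ - │          ┃             ┃ 
       ┃├───┼───┼───┼───┤          ┃             ┃ 
       ┃│ 0 │ . │ = │ + │          ┃             ┃ 
       ┗━━━━━━━━━━━━━━━━━━━━━━━━━━━┛             ┃ 
                    ┃                            ┃ 
                    ┃                            ┃ 
                    ┃                            ┃ 
                    ┃                            ┃ 
                    ┗━━━━━━━━━━━━━━━━━━━━━━━━━━━━┛ 
                                                   


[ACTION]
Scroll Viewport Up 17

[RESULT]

                                                   
                                                   
                       ┏━━━━━━━━━━━━━━━━━━━━━━┓    
                       ┃ Terminal             ┃    
       ┏━━━━━━━━━━━━━━━━━━━━━━━━━━━┓━━━━━━━━━━━━━┓ 
       ┃ Calculator                ┃             ┃ 
       ┠───────────────────────────┨─────────────┨ 
       ┃                          0┃             ┃ 
       ┃┌───┬───┬───┬───┐          ┃             ┃ 
       ┃│ 7 │ 8 │ 9 │ ÷ │          ┃             ┃ 
       ┃├───┼───┼───┼───┤          ┃             ┃ 
       ┃│ 4 │ 5 │ 6 │ × │          ┃             ┃ 
       ┃├───┼───┼───┼───┤          ┃             ┃ 
       ┃│ 1 │ 2 │ 3 │ - │          ┃             ┃ 
       ┃├───┼───┼───┼───┤          ┃             ┃ 


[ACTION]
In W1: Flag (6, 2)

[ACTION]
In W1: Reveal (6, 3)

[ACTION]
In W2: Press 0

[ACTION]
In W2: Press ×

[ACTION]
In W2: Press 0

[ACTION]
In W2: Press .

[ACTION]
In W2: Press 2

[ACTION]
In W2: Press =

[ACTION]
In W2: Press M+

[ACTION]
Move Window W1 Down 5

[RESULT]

                                                   
                                                   
                       ┏━━━━━━━━━━━━━━━━━━━━━━┓    
                       ┃ Terminal             ┃    
       ┏━━━━━━━━━━━━━━━━━━━━━━━━━━━┓──────────┨    
       ┃ Calculator                ┃          ┃    
       ┠───────────────────────────┨1 user gro┃    
       ┃                          0┃━━━━━━━━━━━━━┓ 
       ┃┌───┬───┬───┬───┐          ┃             ┃ 
       ┃│ 7 │ 8 │ 9 │ ÷ │          ┃─────────────┨ 
       ┃├───┼───┼───┼───┤          ┃             ┃ 
       ┃│ 4 │ 5 │ 6 │ × │          ┃             ┃ 
       ┃├───┼───┼───┼───┤          ┃             ┃ 
       ┃│ 1 │ 2 │ 3 │ - │          ┃             ┃ 
       ┃├───┼───┼───┼───┤          ┃             ┃ 


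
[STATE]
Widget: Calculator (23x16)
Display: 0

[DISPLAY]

                      0
┌───┬───┬───┬───┐      
│ 7 │ 8 │ 9 │ ÷ │      
├───┼───┼───┼───┤      
│ 4 │ 5 │ 6 │ × │      
├───┼───┼───┼───┤      
│ 1 │ 2 │ 3 │ - │      
├───┼───┼───┼───┤      
│ 0 │ . │ = │ + │      
├───┼───┼───┼───┤      
│ C │ MC│ MR│ M+│      
└───┴───┴───┴───┘      
                       
                       
                       
                       


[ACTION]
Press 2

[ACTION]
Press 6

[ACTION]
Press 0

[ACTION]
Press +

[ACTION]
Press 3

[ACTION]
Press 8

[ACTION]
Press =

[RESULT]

                    298
┌───┬───┬───┬───┐      
│ 7 │ 8 │ 9 │ ÷ │      
├───┼───┼───┼───┤      
│ 4 │ 5 │ 6 │ × │      
├───┼───┼───┼───┤      
│ 1 │ 2 │ 3 │ - │      
├───┼───┼───┼───┤      
│ 0 │ . │ = │ + │      
├───┼───┼───┼───┤      
│ C │ MC│ MR│ M+│      
└───┴───┴───┴───┘      
                       
                       
                       
                       


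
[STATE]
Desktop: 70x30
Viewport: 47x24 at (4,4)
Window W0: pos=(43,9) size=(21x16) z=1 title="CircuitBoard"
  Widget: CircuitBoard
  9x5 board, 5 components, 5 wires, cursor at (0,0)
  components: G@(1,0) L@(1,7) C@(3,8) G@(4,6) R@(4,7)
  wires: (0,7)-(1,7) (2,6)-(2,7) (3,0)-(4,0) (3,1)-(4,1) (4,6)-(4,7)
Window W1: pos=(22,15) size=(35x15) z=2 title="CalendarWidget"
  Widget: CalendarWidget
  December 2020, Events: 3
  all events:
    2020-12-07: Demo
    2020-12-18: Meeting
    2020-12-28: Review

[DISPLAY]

                                               
                                               
                                               
                                               
                                               
                                       ┏━━━━━━━
                                       ┃ Circui
                                       ┠───────
                                       ┃   0 1 
                                       ┃0  [.] 
                                       ┃       
                  ┏━━━━━━━━━━━━━━━━━━━━━━━━━━━━
                  ┃ CalendarWidget             
                  ┠────────────────────────────
                  ┃          December 2020     
                  ┃Mo Tu We Th Fr Sa Su        
                  ┃    1  2  3  4  5  6        
                  ┃ 7*  8  9 10 11 12 13       
                  ┃14 15 16 17 18* 19 20       
                  ┃21 22 23 24 25 26 27        
                  ┃28* 29 30 31                
                  ┃                            
                  ┃                            
                  ┃                            


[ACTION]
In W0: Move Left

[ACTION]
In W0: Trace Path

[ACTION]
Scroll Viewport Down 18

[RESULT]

                                               
                                               
                                               
                                       ┏━━━━━━━
                                       ┃ Circui
                                       ┠───────
                                       ┃   0 1 
                                       ┃0  [.] 
                                       ┃       
                  ┏━━━━━━━━━━━━━━━━━━━━━━━━━━━━
                  ┃ CalendarWidget             
                  ┠────────────────────────────
                  ┃          December 2020     
                  ┃Mo Tu We Th Fr Sa Su        
                  ┃    1  2  3  4  5  6        
                  ┃ 7*  8  9 10 11 12 13       
                  ┃14 15 16 17 18* 19 20       
                  ┃21 22 23 24 25 26 27        
                  ┃28* 29 30 31                
                  ┃                            
                  ┃                            
                  ┃                            
                  ┃                            
                  ┗━━━━━━━━━━━━━━━━━━━━━━━━━━━━


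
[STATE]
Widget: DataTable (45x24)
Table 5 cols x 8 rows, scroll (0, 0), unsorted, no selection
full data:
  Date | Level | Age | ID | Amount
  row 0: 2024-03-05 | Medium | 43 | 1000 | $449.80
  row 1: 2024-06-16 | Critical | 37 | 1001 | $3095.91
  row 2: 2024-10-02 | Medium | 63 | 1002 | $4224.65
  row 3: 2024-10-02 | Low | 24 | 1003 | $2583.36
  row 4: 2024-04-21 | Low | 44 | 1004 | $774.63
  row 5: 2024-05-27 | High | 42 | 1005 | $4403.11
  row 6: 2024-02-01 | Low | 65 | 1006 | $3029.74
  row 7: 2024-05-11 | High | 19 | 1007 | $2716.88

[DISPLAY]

Date      │Level   │Age│ID  │Amount          
──────────┼────────┼───┼────┼────────        
2024-03-05│Medium  │43 │1000│$449.80         
2024-06-16│Critical│37 │1001│$3095.91        
2024-10-02│Medium  │63 │1002│$4224.65        
2024-10-02│Low     │24 │1003│$2583.36        
2024-04-21│Low     │44 │1004│$774.63         
2024-05-27│High    │42 │1005│$4403.11        
2024-02-01│Low     │65 │1006│$3029.74        
2024-05-11│High    │19 │1007│$2716.88        
                                             
                                             
                                             
                                             
                                             
                                             
                                             
                                             
                                             
                                             
                                             
                                             
                                             
                                             


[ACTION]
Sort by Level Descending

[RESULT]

Date      │Level  ▼│Age│ID  │Amount          
──────────┼────────┼───┼────┼────────        
2024-03-05│Medium  │43 │1000│$449.80         
2024-10-02│Medium  │63 │1002│$4224.65        
2024-10-02│Low     │24 │1003│$2583.36        
2024-04-21│Low     │44 │1004│$774.63         
2024-02-01│Low     │65 │1006│$3029.74        
2024-05-27│High    │42 │1005│$4403.11        
2024-05-11│High    │19 │1007│$2716.88        
2024-06-16│Critical│37 │1001│$3095.91        
                                             
                                             
                                             
                                             
                                             
                                             
                                             
                                             
                                             
                                             
                                             
                                             
                                             
                                             


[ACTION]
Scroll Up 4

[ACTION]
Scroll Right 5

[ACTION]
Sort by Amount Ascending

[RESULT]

Date      │Level   │Age│ID  │Amount ▲        
──────────┼────────┼───┼────┼────────        
2024-03-05│Medium  │43 │1000│$449.80         
2024-04-21│Low     │44 │1004│$774.63         
2024-10-02│Low     │24 │1003│$2583.36        
2024-05-11│High    │19 │1007│$2716.88        
2024-02-01│Low     │65 │1006│$3029.74        
2024-06-16│Critical│37 │1001│$3095.91        
2024-10-02│Medium  │63 │1002│$4224.65        
2024-05-27│High    │42 │1005│$4403.11        
                                             
                                             
                                             
                                             
                                             
                                             
                                             
                                             
                                             
                                             
                                             
                                             
                                             
                                             


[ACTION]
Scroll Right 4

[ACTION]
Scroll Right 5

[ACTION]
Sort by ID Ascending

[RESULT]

Date      │Level   │Age│ID ▲│Amount          
──────────┼────────┼───┼────┼────────        
2024-03-05│Medium  │43 │1000│$449.80         
2024-06-16│Critical│37 │1001│$3095.91        
2024-10-02│Medium  │63 │1002│$4224.65        
2024-10-02│Low     │24 │1003│$2583.36        
2024-04-21│Low     │44 │1004│$774.63         
2024-05-27│High    │42 │1005│$4403.11        
2024-02-01│Low     │65 │1006│$3029.74        
2024-05-11│High    │19 │1007│$2716.88        
                                             
                                             
                                             
                                             
                                             
                                             
                                             
                                             
                                             
                                             
                                             
                                             
                                             
                                             


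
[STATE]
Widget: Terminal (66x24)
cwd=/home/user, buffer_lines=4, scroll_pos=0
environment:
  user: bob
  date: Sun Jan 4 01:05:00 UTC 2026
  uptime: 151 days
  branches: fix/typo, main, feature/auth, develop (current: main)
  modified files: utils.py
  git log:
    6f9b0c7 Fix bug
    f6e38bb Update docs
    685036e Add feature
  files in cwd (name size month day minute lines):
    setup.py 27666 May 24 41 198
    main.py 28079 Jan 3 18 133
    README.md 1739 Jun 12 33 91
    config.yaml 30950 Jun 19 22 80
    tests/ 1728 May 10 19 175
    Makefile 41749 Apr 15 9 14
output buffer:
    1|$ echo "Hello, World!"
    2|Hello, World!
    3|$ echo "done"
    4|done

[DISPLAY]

$ echo "Hello, World!"                                            
Hello, World!                                                     
$ echo "done"                                                     
done                                                              
$ █                                                               
                                                                  
                                                                  
                                                                  
                                                                  
                                                                  
                                                                  
                                                                  
                                                                  
                                                                  
                                                                  
                                                                  
                                                                  
                                                                  
                                                                  
                                                                  
                                                                  
                                                                  
                                                                  
                                                                  


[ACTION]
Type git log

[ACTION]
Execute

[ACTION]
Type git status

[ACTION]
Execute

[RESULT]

$ echo "Hello, World!"                                            
Hello, World!                                                     
$ echo "done"                                                     
done                                                              
$ git log                                                         
6f9b0c7 Fix bug                                                   
f6e38bb Update docs                                               
685036e Add feature                                               
$ git status                                                      
On branch main                                                    
Changes not staged for commit:                                    
                                                                  
        modified:   utils.py                                      
$ █                                                               
                                                                  
                                                                  
                                                                  
                                                                  
                                                                  
                                                                  
                                                                  
                                                                  
                                                                  
                                                                  


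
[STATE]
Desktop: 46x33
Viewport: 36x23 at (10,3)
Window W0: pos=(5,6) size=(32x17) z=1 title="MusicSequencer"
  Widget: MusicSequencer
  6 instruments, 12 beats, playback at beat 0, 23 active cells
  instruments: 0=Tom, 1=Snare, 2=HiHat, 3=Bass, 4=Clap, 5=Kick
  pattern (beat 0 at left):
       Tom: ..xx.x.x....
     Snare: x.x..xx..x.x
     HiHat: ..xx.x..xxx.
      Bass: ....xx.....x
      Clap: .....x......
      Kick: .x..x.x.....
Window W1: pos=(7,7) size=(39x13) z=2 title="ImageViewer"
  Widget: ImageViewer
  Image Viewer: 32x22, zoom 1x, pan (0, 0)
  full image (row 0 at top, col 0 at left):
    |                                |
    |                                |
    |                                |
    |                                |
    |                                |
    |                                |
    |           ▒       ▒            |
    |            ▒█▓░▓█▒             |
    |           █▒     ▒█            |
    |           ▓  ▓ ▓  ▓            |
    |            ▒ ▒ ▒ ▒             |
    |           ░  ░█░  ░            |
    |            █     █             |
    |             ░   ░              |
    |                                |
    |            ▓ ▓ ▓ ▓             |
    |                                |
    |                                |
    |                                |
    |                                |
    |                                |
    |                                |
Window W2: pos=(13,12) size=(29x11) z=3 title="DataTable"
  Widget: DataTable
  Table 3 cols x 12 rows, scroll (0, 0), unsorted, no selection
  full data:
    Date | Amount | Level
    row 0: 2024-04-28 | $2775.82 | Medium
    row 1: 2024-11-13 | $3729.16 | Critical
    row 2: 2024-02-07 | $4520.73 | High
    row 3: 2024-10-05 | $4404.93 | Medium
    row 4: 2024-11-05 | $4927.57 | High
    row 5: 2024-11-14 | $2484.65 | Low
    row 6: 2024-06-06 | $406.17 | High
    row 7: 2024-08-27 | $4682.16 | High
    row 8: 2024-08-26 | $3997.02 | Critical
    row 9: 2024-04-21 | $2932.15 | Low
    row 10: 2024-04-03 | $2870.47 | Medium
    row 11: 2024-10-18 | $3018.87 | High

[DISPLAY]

                                    
                                    
                                    
━━━━━━━━━━━━━━━━━━━━━━━━━━┓         
━━━━━━━━━━━━━━━━━━━━━━━━━━━━━━━━━━━┓
mageViewer                         ┃
───────────────────────────────────┨
                                   ┃
                                   ┃
   ┏━━━━━━━━━━━━━━━━━━━━━━━━━━━┓   ┃
   ┃ DataTable                 ┃   ┃
   ┠───────────────────────────┨   ┃
   ┃Date      │Amount  │Level  ┃   ┃
   ┃──────────┼────────┼───────┃   ┃
   ┃2024-04-28│$2775.82│Medium ┃   ┃
   ┃2024-11-13│$3729.16│Critica┃   ┃
━━━┃2024-02-07│$4520.73│High   ┃━━━┛
   ┃2024-10-05│$4404.93│Medium ┃    
   ┃2024-11-05│$4927.57│High   ┃    
━━━┗━━━━━━━━━━━━━━━━━━━━━━━━━━━┛    
                                    
                                    
                                    


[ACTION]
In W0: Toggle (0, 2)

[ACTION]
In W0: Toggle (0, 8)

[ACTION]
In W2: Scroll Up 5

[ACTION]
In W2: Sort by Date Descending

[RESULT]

                                    
                                    
                                    
━━━━━━━━━━━━━━━━━━━━━━━━━━┓         
━━━━━━━━━━━━━━━━━━━━━━━━━━━━━━━━━━━┓
mageViewer                         ┃
───────────────────────────────────┨
                                   ┃
                                   ┃
   ┏━━━━━━━━━━━━━━━━━━━━━━━━━━━┓   ┃
   ┃ DataTable                 ┃   ┃
   ┠───────────────────────────┨   ┃
   ┃Date     ▼│Amount  │Level  ┃   ┃
   ┃──────────┼────────┼───────┃   ┃
   ┃2024-11-14│$2484.65│Low    ┃   ┃
   ┃2024-11-13│$3729.16│Critica┃   ┃
━━━┃2024-11-05│$4927.57│High   ┃━━━┛
   ┃2024-10-18│$3018.87│High   ┃    
   ┃2024-10-05│$4404.93│Medium ┃    
━━━┗━━━━━━━━━━━━━━━━━━━━━━━━━━━┛    
                                    
                                    
                                    


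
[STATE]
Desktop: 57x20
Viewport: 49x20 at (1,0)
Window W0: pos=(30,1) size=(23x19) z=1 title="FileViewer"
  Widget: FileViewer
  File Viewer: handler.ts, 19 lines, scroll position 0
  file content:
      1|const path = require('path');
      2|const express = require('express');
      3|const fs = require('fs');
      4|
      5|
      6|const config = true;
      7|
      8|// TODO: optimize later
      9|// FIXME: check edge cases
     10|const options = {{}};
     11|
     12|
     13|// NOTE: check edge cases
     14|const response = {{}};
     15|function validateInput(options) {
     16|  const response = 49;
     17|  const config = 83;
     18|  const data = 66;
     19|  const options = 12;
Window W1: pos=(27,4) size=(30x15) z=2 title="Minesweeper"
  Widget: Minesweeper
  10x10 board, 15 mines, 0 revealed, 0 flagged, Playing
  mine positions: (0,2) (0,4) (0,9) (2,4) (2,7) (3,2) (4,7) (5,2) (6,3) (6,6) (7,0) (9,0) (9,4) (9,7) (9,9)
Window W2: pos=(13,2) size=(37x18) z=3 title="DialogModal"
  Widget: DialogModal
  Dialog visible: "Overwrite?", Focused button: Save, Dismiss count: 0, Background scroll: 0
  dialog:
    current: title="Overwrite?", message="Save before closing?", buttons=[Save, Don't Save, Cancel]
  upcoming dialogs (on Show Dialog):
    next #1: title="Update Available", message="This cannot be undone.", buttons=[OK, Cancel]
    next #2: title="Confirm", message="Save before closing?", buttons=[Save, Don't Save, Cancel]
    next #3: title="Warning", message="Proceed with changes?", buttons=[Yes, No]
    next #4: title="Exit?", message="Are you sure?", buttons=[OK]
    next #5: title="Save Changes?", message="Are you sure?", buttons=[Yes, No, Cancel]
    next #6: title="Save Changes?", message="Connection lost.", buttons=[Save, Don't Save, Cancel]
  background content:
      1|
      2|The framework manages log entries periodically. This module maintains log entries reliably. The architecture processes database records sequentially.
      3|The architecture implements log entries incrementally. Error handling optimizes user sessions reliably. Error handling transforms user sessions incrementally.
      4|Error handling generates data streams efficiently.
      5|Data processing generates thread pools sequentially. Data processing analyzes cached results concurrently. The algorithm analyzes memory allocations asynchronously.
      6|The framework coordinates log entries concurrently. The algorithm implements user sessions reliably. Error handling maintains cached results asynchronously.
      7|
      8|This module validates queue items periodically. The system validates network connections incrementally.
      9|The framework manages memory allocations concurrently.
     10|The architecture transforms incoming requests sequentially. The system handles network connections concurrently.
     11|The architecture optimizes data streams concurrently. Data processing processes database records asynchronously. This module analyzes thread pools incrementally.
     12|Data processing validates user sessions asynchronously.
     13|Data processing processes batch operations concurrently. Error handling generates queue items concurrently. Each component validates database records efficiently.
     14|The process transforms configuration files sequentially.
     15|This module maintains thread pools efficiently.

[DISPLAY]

                                                 
                             ┏━━━━━━━━━━━━━━━━━━━
            ┏━━━━━━━━━━━━━━━━━━━━━━━━━━━━━━━━━━━┓
            ┃ DialogModal                       ┃
            ┠───────────────────────────────────┨
            ┃                                   ┃
            ┃The framework manages log entries p┃
            ┃The architecture implements log ent┃
            ┃Error handling generates data strea┃
            ┃Da┌─────────────────────────────┐po┃
            ┃Th│          Overwrite?         │ri┃
            ┃  │     Save before closing?    │  ┃
            ┃Th│ [Save]  Don't Save   Cancel │ p┃
            ┃Th└─────────────────────────────┘ca┃
            ┃The architecture transforms incomin┃
            ┃The architecture optimizes data str┃
            ┃Data processing validates user sess┃
            ┃Data processing processes batch ope┃
            ┃The process transforms configuratio┃
            ┗━━━━━━━━━━━━━━━━━━━━━━━━━━━━━━━━━━━┛


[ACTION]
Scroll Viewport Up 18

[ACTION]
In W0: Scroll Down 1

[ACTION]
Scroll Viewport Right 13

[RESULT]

                                                 
                      ┏━━━━━━━━━━━━━━━━━━━━━┓    
     ┏━━━━━━━━━━━━━━━━━━━━━━━━━━━━━━━━━━━┓  ┃    
     ┃ DialogModal                       ┃──┨    
     ┠───────────────────────────────────┨━━━━━━┓
     ┃                                   ┃      ┃
     ┃The framework manages log entries p┃──────┨
     ┃The architecture implements log ent┃      ┃
     ┃Error handling generates data strea┃      ┃
     ┃Da┌─────────────────────────────┐po┃      ┃
     ┃Th│          Overwrite?         │ri┃      ┃
     ┃  │     Save before closing?    │  ┃      ┃
     ┃Th│ [Save]  Don't Save   Cancel │ p┃      ┃
     ┃Th└─────────────────────────────┘ca┃      ┃
     ┃The architecture transforms incomin┃      ┃
     ┃The architecture optimizes data str┃      ┃
     ┃Data processing validates user sess┃      ┃
     ┃Data processing processes batch ope┃      ┃
     ┃The process transforms configuratio┃━━━━━━┛
     ┗━━━━━━━━━━━━━━━━━━━━━━━━━━━━━━━━━━━┛━━┛    


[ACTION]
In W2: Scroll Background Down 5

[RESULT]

                                                 
                      ┏━━━━━━━━━━━━━━━━━━━━━┓    
     ┏━━━━━━━━━━━━━━━━━━━━━━━━━━━━━━━━━━━┓  ┃    
     ┃ DialogModal                       ┃──┨    
     ┠───────────────────────────────────┨━━━━━━┓
     ┃The framework coordinates log entri┃      ┃
     ┃                                   ┃──────┨
     ┃This module validates queue items p┃      ┃
     ┃The framework manages memory alloca┃      ┃
     ┃Th┌─────────────────────────────┐in┃      ┃
     ┃Th│          Overwrite?         │tr┃      ┃
     ┃Da│     Save before closing?    │ss┃      ┃
     ┃Da│ [Save]  Don't Save   Cancel │pe┃      ┃
     ┃Th└─────────────────────────────┘io┃      ┃
     ┃This module maintains thread pools ┃      ┃
     ┃                                   ┃      ┃
     ┃                                   ┃      ┃
     ┃                                   ┃      ┃
     ┃                                   ┃━━━━━━┛
     ┗━━━━━━━━━━━━━━━━━━━━━━━━━━━━━━━━━━━┛━━┛    
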